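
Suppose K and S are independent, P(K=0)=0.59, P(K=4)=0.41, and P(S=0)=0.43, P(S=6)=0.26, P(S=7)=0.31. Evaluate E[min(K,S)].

E[min(K,S)] = Σ_k Σ_s min(k,s) · P(K=k)P(S=s)
 = 0·0.2537 + 0·0.1534 + 0·0.1829 + 0·0.1763 + 4·0.1066 + 4·0.1271
 = 0 + 0 + 0 + 0 + 0.4264 + 0.5084
 = 0.9348

0.9348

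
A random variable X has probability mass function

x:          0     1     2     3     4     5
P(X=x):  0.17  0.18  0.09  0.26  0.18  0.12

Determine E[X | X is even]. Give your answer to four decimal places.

P(X is even) = 0.17 + 0.09 + 0.18 = 0.44.
E[X | X is even] = [0·0.17 + 2·0.09 + 4·0.18] / 0.44
 = 0.9 / 0.44
 = 45/22

2.0455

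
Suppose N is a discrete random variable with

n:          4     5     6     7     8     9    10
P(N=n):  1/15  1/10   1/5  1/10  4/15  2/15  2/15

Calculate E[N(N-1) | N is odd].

47.4

P(N is odd) = 1/10 + 1/10 + 2/15 = 1/3.
E[N(N-1) | N is odd] = [20·1/10 + 42·1/10 + 72·2/15] / (1/3)
 = 79/5 / (1/3)
 = 237/5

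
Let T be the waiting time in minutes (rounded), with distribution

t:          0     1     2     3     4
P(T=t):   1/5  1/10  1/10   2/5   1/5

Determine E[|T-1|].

1.7

E[|T-1|] = Σ |t-1|·P(T=t)
 = 1·1/5 + 0·1/10 + 1·1/10 + 2·2/5 + 3·1/5
 = 1/5 + 0 + 1/10 + 4/5 + 3/5
 = 17/10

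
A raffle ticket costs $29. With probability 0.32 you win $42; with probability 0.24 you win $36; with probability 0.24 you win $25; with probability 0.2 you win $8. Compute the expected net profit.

0.68

E[payout] = 42·0.32 + 36·0.24 + 25·0.24 + 8·0.2
 = 13.44 + 8.64 + 6 + 1.6
 = 29.68
Net = 29.68 - 29 = 0.68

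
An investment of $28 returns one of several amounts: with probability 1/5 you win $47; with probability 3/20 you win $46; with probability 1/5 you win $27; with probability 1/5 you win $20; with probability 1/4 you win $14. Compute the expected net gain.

1.2

E[payout] = 47·1/5 + 46·3/20 + 27·1/5 + 20·1/5 + 14·1/4
 = 47/5 + 69/10 + 27/5 + 4 + 7/2
 = 146/5
Net = 146/5 - 28 = 6/5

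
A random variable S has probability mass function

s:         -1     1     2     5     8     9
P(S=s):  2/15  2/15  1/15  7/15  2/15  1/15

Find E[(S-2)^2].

E[(S-2)^2] = Σ (s-2)^2·P(S=s)
 = 9·2/15 + 1·2/15 + 0·1/15 + 9·7/15 + 36·2/15 + 49·1/15
 = 6/5 + 2/15 + 0 + 21/5 + 24/5 + 49/15
 = 68/5

13.6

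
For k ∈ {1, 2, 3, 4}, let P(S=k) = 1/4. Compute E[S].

E[S] = Σ s·P(S=s)
 = 1·1/4 + 2·1/4 + 3·1/4 + 4·1/4
 = 1/4 + 1/2 + 3/4 + 1
 = 5/2

2.5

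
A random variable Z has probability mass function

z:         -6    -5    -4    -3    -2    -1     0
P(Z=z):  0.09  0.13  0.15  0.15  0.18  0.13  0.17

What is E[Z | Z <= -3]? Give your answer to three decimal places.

-4.308

P(Z <= -3) = 0.09 + 0.13 + 0.15 + 0.15 = 0.52.
E[Z | Z <= -3] = [(-6)·0.09 + (-5)·0.13 + (-4)·0.15 + (-3)·0.15] / 0.52
 = -2.24 / 0.52
 = -56/13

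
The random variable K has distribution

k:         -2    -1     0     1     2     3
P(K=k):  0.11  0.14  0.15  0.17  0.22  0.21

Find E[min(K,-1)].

E[min(K,-1)] = Σ min(k,-1)·P(K=k)
 = (-2)·0.11 + (-1)·0.14 + (-1)·0.15 + (-1)·0.17 + (-1)·0.22 + (-1)·0.21
 = (-0.22) + (-0.14) + (-0.15) + (-0.17) + (-0.22) + (-0.21)
 = -1.11

-1.11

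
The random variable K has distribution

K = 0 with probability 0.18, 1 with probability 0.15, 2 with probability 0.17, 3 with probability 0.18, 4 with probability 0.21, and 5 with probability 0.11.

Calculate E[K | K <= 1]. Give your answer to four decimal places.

P(K <= 1) = 0.18 + 0.15 = 0.33.
E[K | K <= 1] = [0·0.18 + 1·0.15] / 0.33
 = 0.15 / 0.33
 = 5/11

0.4545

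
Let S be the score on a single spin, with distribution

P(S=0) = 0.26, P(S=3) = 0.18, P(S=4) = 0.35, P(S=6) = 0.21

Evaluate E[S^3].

72.62

E[S^3] = Σ s^3·P(S=s)
 = 0·0.26 + 27·0.18 + 64·0.35 + 216·0.21
 = 0 + 4.86 + 22.4 + 45.36
 = 72.62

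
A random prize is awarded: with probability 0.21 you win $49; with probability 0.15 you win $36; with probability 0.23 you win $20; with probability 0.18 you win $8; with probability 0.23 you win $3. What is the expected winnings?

22.42

E[payout] = 49·0.21 + 36·0.15 + 20·0.23 + 8·0.18 + 3·0.23
 = 10.29 + 5.4 + 4.6 + 1.44 + 0.69
 = 22.42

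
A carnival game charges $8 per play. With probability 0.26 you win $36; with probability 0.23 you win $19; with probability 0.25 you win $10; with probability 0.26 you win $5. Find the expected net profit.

9.53

E[payout] = 36·0.26 + 19·0.23 + 10·0.25 + 5·0.26
 = 9.36 + 4.37 + 2.5 + 1.3
 = 17.53
Net = 17.53 - 8 = 9.53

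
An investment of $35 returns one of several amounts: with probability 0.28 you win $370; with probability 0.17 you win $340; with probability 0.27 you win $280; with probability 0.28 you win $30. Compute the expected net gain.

E[payout] = 370·0.28 + 340·0.17 + 280·0.27 + 30·0.28
 = 103.6 + 57.8 + 75.6 + 8.4
 = 245.4
Net = 245.4 - 35 = 210.4

210.4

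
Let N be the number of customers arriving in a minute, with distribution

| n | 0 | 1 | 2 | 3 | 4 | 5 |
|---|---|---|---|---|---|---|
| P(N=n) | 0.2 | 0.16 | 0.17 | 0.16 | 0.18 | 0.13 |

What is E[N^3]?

33.61

E[N^3] = Σ n^3·P(N=n)
 = 0·0.2 + 1·0.16 + 8·0.17 + 27·0.16 + 64·0.18 + 125·0.13
 = 0 + 0.16 + 1.36 + 4.32 + 11.52 + 16.25
 = 33.61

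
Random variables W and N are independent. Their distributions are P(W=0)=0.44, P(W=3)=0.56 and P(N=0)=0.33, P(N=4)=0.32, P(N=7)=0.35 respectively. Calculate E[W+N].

E[W+N] = Σ_w Σ_n (w+n) · P(W=w)P(N=n)
 = 0·0.1452 + 4·0.1408 + 7·0.154 + 3·0.1848 + 7·0.1792 + 10·0.196
 = 0 + 0.5632 + 1.078 + 0.5544 + 1.2544 + 1.96
 = 5.41

5.41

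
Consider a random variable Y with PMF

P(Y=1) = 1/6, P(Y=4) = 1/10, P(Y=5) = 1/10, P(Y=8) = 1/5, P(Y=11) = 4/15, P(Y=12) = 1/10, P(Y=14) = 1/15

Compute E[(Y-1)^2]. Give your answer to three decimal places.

E[(Y-1)^2] = Σ (y-1)^2·P(Y=y)
 = 0·1/6 + 9·1/10 + 16·1/10 + 49·1/5 + 100·4/15 + 121·1/10 + 169·1/15
 = 0 + 9/10 + 8/5 + 49/5 + 80/3 + 121/10 + 169/15
 = 187/3

62.333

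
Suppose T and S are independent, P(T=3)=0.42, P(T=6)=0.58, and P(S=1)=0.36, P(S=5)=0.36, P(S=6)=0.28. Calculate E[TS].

E[TS] = Σ_t Σ_s ts · P(T=t)P(S=s)
 = 3·0.1512 + 15·0.1512 + 18·0.1176 + 6·0.2088 + 30·0.2088 + 36·0.1624
 = 0.4536 + 2.268 + 2.1168 + 1.2528 + 6.264 + 5.8464
 = 18.2016

18.2016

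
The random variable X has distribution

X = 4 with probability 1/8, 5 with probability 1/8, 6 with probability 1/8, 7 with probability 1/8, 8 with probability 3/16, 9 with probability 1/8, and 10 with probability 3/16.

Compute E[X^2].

E[X^2] = Σ x^2·P(X=x)
 = 16·1/8 + 25·1/8 + 36·1/8 + 49·1/8 + 64·3/16 + 81·1/8 + 100·3/16
 = 2 + 25/8 + 9/2 + 49/8 + 12 + 81/8 + 75/4
 = 453/8

56.625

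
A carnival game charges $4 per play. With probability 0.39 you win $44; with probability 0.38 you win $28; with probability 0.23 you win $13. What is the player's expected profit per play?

E[payout] = 44·0.39 + 28·0.38 + 13·0.23
 = 17.16 + 10.64 + 2.99
 = 30.79
Net = 30.79 - 4 = 26.79

26.79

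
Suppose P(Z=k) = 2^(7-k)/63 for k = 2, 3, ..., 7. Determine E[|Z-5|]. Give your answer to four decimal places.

E[|Z-5|] = Σ |z-5|·P(Z=z)
 = 3·32/63 + 2·16/63 + 1·8/63 + 0·4/63 + 1·2/63 + 2·1/63
 = 32/21 + 32/63 + 8/63 + 0 + 2/63 + 2/63
 = 20/9

2.2222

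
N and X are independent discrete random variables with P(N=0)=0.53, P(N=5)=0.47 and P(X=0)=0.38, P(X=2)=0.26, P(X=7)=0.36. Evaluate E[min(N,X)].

1.0904

E[min(N,X)] = Σ_n Σ_x min(n,x) · P(N=n)P(X=x)
 = 0·0.2014 + 0·0.1378 + 0·0.1908 + 0·0.1786 + 2·0.1222 + 5·0.1692
 = 0 + 0 + 0 + 0 + 0.2444 + 0.846
 = 1.0904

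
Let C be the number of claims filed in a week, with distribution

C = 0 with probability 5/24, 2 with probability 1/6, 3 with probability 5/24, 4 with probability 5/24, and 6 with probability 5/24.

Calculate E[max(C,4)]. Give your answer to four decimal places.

4.4167

E[max(C,4)] = Σ max(c,4)·P(C=c)
 = 4·5/24 + 4·1/6 + 4·5/24 + 4·5/24 + 6·5/24
 = 5/6 + 2/3 + 5/6 + 5/6 + 5/4
 = 53/12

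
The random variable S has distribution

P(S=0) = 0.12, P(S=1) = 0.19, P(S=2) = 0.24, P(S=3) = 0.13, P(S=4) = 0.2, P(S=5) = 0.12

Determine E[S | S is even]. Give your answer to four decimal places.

P(S is even) = 0.12 + 0.24 + 0.2 = 0.56.
E[S | S is even] = [0·0.12 + 2·0.24 + 4·0.2] / 0.56
 = 1.28 / 0.56
 = 16/7

2.2857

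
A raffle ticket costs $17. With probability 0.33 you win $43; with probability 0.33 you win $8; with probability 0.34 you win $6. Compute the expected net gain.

E[payout] = 43·0.33 + 8·0.33 + 6·0.34
 = 14.19 + 2.64 + 2.04
 = 18.87
Net = 18.87 - 17 = 1.87

1.87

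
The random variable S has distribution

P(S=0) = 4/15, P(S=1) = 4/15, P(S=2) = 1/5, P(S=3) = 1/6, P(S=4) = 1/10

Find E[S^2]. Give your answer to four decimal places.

4.1667

E[S^2] = Σ s^2·P(S=s)
 = 0·4/15 + 1·4/15 + 4·1/5 + 9·1/6 + 16·1/10
 = 0 + 4/15 + 4/5 + 3/2 + 8/5
 = 25/6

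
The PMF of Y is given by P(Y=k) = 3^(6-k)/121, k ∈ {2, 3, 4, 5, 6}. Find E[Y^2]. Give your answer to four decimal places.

6.7934

E[Y^2] = Σ y^2·P(Y=y)
 = 4·81/121 + 9·27/121 + 16·9/121 + 25·3/121 + 36·1/121
 = 324/121 + 243/121 + 144/121 + 75/121 + 36/121
 = 822/121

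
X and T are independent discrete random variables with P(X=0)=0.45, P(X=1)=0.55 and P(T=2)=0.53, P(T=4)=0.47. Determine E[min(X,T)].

E[min(X,T)] = Σ_x Σ_t min(x,t) · P(X=x)P(T=t)
 = 0·0.2385 + 0·0.2115 + 1·0.2915 + 1·0.2585
 = 0 + 0 + 0.2915 + 0.2585
 = 0.55

0.55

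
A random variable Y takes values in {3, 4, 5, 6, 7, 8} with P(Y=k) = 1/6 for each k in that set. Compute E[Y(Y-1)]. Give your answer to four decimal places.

E[Y(Y-1)] = Σ y(y-1)·P(Y=y)
 = 6·1/6 + 12·1/6 + 20·1/6 + 30·1/6 + 42·1/6 + 56·1/6
 = 1 + 2 + 10/3 + 5 + 7 + 28/3
 = 83/3

27.6667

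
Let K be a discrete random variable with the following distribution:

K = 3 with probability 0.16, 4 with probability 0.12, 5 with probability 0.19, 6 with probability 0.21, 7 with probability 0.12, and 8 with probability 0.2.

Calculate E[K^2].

34.35

E[K^2] = Σ k^2·P(K=k)
 = 9·0.16 + 16·0.12 + 25·0.19 + 36·0.21 + 49·0.12 + 64·0.2
 = 1.44 + 1.92 + 4.75 + 7.56 + 5.88 + 12.8
 = 34.35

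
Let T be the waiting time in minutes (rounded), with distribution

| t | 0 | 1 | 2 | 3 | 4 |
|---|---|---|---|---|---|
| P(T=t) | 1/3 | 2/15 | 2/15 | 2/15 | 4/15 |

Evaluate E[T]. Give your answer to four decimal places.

E[T] = Σ t·P(T=t)
 = 0·1/3 + 1·2/15 + 2·2/15 + 3·2/15 + 4·4/15
 = 0 + 2/15 + 4/15 + 2/5 + 16/15
 = 28/15

1.8667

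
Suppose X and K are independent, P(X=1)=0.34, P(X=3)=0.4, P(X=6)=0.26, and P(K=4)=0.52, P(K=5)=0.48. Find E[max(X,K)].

4.8752

E[max(X,K)] = Σ_x Σ_k max(x,k) · P(X=x)P(K=k)
 = 4·0.1768 + 5·0.1632 + 4·0.208 + 5·0.192 + 6·0.1352 + 6·0.1248
 = 0.7072 + 0.816 + 0.832 + 0.96 + 0.8112 + 0.7488
 = 4.8752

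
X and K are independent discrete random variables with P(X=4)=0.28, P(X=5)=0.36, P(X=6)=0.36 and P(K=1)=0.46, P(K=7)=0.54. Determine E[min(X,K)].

E[min(X,K)] = Σ_x Σ_k min(x,k) · P(X=x)P(K=k)
 = 1·0.1288 + 4·0.1512 + 1·0.1656 + 5·0.1944 + 1·0.1656 + 6·0.1944
 = 0.1288 + 0.6048 + 0.1656 + 0.972 + 0.1656 + 1.1664
 = 3.2032

3.2032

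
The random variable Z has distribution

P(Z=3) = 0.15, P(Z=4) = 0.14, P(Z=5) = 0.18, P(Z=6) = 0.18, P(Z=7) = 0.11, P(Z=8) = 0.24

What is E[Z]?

E[Z] = Σ z·P(Z=z)
 = 3·0.15 + 4·0.14 + 5·0.18 + 6·0.18 + 7·0.11 + 8·0.24
 = 0.45 + 0.56 + 0.9 + 1.08 + 0.77 + 1.92
 = 5.68

5.68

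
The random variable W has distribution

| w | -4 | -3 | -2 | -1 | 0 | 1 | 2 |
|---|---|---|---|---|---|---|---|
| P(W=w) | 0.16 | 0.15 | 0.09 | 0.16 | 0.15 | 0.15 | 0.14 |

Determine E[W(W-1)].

E[W(W-1)] = Σ w(w-1)·P(W=w)
 = 20·0.16 + 12·0.15 + 6·0.09 + 2·0.16 + 0·0.15 + 0·0.15 + 2·0.14
 = 3.2 + 1.8 + 0.54 + 0.32 + 0 + 0 + 0.28
 = 6.14

6.14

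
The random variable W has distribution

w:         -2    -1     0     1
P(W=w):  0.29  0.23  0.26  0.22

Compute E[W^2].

1.61

E[W^2] = Σ w^2·P(W=w)
 = 4·0.29 + 1·0.23 + 0·0.26 + 1·0.22
 = 1.16 + 0.23 + 0 + 0.22
 = 1.61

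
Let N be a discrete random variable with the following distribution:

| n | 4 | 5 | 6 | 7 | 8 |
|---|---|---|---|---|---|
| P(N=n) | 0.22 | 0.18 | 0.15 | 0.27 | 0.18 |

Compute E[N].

6.01

E[N] = Σ n·P(N=n)
 = 4·0.22 + 5·0.18 + 6·0.15 + 7·0.27 + 8·0.18
 = 0.88 + 0.9 + 0.9 + 1.89 + 1.44
 = 6.01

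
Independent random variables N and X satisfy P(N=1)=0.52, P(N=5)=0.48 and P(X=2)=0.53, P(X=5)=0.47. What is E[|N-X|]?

2.0164

E[|N-X|] = Σ_n Σ_x |n-x| · P(N=n)P(X=x)
 = 1·0.2756 + 4·0.2444 + 3·0.2544 + 0·0.2256
 = 0.2756 + 0.9776 + 0.7632 + 0
 = 2.0164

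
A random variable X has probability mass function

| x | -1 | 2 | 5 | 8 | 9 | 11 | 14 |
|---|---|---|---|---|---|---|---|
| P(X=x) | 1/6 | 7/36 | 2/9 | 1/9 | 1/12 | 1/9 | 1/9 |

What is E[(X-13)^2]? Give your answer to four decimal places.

75.0833

E[(X-13)^2] = Σ (x-13)^2·P(X=x)
 = 196·1/6 + 121·7/36 + 64·2/9 + 25·1/9 + 16·1/12 + 4·1/9 + 1·1/9
 = 98/3 + 847/36 + 128/9 + 25/9 + 4/3 + 4/9 + 1/9
 = 901/12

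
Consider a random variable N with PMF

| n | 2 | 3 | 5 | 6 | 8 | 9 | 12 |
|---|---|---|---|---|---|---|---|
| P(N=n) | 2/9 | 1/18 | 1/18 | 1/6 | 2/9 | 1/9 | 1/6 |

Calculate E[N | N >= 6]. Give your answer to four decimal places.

8.6667

P(N >= 6) = 1/6 + 2/9 + 1/9 + 1/6 = 2/3.
E[N | N >= 6] = [6·1/6 + 8·2/9 + 9·1/9 + 12·1/6] / (2/3)
 = 52/9 / (2/3)
 = 26/3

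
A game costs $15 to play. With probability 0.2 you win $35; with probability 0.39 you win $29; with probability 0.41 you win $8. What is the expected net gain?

E[payout] = 35·0.2 + 29·0.39 + 8·0.41
 = 7 + 11.31 + 3.28
 = 21.59
Net = 21.59 - 15 = 6.59

6.59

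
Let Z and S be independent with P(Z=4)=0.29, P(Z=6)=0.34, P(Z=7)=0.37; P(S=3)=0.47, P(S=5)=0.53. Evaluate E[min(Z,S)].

3.9063

E[min(Z,S)] = Σ_z Σ_s min(z,s) · P(Z=z)P(S=s)
 = 3·0.1363 + 4·0.1537 + 3·0.1598 + 5·0.1802 + 3·0.1739 + 5·0.1961
 = 0.4089 + 0.6148 + 0.4794 + 0.901 + 0.5217 + 0.9805
 = 3.9063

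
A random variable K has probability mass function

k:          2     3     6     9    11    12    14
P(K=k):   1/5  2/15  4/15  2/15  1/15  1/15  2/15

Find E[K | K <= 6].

P(K <= 6) = 1/5 + 2/15 + 4/15 = 3/5.
E[K | K <= 6] = [2·1/5 + 3·2/15 + 6·4/15] / (3/5)
 = 12/5 / (3/5)
 = 4

4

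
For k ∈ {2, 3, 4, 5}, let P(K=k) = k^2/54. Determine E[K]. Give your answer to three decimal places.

E[K] = Σ k·P(K=k)
 = 2·2/27 + 3·1/6 + 4·8/27 + 5·25/54
 = 4/27 + 1/2 + 32/27 + 125/54
 = 112/27

4.148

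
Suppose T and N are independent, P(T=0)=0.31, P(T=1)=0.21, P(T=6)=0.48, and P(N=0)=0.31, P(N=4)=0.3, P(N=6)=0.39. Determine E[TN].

10.9386

E[TN] = Σ_t Σ_n tn · P(T=t)P(N=n)
 = 0·0.0961 + 0·0.093 + 0·0.1209 + 0·0.0651 + 4·0.063 + 6·0.0819 + 0·0.1488 + 24·0.144 + 36·0.1872
 = 0 + 0 + 0 + 0 + 0.252 + 0.4914 + 0 + 3.456 + 6.7392
 = 10.9386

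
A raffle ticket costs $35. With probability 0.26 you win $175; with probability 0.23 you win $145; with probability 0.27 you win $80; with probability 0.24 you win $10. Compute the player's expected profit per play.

E[payout] = 175·0.26 + 145·0.23 + 80·0.27 + 10·0.24
 = 45.5 + 33.35 + 21.6 + 2.4
 = 102.85
Net = 102.85 - 35 = 67.85

67.85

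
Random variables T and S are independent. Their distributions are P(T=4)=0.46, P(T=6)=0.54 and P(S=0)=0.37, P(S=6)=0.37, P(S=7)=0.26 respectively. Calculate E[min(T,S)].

3.2004

E[min(T,S)] = Σ_t Σ_s min(t,s) · P(T=t)P(S=s)
 = 0·0.1702 + 4·0.1702 + 4·0.1196 + 0·0.1998 + 6·0.1998 + 6·0.1404
 = 0 + 0.6808 + 0.4784 + 0 + 1.1988 + 0.8424
 = 3.2004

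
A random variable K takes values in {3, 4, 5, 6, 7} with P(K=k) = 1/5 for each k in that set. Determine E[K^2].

27

E[K^2] = Σ k^2·P(K=k)
 = 9·1/5 + 16·1/5 + 25·1/5 + 36·1/5 + 49·1/5
 = 9/5 + 16/5 + 5 + 36/5 + 49/5
 = 27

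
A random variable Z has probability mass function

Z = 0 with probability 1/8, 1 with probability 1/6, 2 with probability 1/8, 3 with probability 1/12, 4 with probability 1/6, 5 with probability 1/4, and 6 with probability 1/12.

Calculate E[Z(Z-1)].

10.25

E[Z(Z-1)] = Σ z(z-1)·P(Z=z)
 = 0·1/8 + 0·1/6 + 2·1/8 + 6·1/12 + 12·1/6 + 20·1/4 + 30·1/12
 = 0 + 0 + 1/4 + 1/2 + 2 + 5 + 5/2
 = 41/4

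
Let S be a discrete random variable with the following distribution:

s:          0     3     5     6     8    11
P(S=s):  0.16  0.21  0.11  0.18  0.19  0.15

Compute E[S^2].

41.43

E[S^2] = Σ s^2·P(S=s)
 = 0·0.16 + 9·0.21 + 25·0.11 + 36·0.18 + 64·0.19 + 121·0.15
 = 0 + 1.89 + 2.75 + 6.48 + 12.16 + 18.15
 = 41.43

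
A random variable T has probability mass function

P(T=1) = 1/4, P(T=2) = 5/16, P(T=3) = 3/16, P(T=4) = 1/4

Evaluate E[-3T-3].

E[-3T-3] = Σ (-3t-3)·P(T=t)
 = (-6)·1/4 + (-9)·5/16 + (-12)·3/16 + (-15)·1/4
 = (-3/2) + (-45/16) + (-9/4) + (-15/4)
 = -165/16

-10.3125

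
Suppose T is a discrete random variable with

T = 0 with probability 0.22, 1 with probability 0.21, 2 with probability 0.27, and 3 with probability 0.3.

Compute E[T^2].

E[T^2] = Σ t^2·P(T=t)
 = 0·0.22 + 1·0.21 + 4·0.27 + 9·0.3
 = 0 + 0.21 + 1.08 + 2.7
 = 3.99

3.99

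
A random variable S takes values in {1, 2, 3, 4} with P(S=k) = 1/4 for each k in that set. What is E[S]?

2.5

E[S] = Σ s·P(S=s)
 = 1·1/4 + 2·1/4 + 3·1/4 + 4·1/4
 = 1/4 + 1/2 + 3/4 + 1
 = 5/2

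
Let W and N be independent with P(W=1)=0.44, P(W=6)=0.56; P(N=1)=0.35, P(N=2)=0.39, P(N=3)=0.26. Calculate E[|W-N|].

E[|W-N|] = Σ_w Σ_n |w-n| · P(W=w)P(N=n)
 = 0·0.154 + 1·0.1716 + 2·0.1144 + 5·0.196 + 4·0.2184 + 3·0.1456
 = 0 + 0.1716 + 0.2288 + 0.98 + 0.8736 + 0.4368
 = 2.6908

2.6908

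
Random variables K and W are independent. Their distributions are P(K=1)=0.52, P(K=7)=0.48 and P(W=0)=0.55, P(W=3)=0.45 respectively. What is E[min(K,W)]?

0.882

E[min(K,W)] = Σ_k Σ_w min(k,w) · P(K=k)P(W=w)
 = 0·0.286 + 1·0.234 + 0·0.264 + 3·0.216
 = 0 + 0.234 + 0 + 0.648
 = 0.882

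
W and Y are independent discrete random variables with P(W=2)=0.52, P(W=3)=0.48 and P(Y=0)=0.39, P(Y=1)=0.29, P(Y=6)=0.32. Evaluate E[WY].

5.4808

E[WY] = Σ_w Σ_y wy · P(W=w)P(Y=y)
 = 0·0.2028 + 2·0.1508 + 12·0.1664 + 0·0.1872 + 3·0.1392 + 18·0.1536
 = 0 + 0.3016 + 1.9968 + 0 + 0.4176 + 2.7648
 = 5.4808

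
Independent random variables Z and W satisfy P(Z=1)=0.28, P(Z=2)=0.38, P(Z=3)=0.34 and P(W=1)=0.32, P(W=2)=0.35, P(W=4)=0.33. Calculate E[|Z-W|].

1.1964

E[|Z-W|] = Σ_z Σ_w |z-w| · P(Z=z)P(W=w)
 = 0·0.0896 + 1·0.098 + 3·0.0924 + 1·0.1216 + 0·0.133 + 2·0.1254 + 2·0.1088 + 1·0.119 + 1·0.1122
 = 0 + 0.098 + 0.2772 + 0.1216 + 0 + 0.2508 + 0.2176 + 0.119 + 0.1122
 = 1.1964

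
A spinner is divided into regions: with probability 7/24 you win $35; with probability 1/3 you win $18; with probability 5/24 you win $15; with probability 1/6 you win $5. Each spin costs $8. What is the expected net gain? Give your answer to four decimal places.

E[payout] = 35·7/24 + 18·1/3 + 15·5/24 + 5·1/6
 = 245/24 + 6 + 25/8 + 5/6
 = 121/6
Net = 121/6 - 8 = 73/6

12.1667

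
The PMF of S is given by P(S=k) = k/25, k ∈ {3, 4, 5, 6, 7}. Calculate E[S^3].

E[S^3] = Σ s^3·P(S=s)
 = 27·3/25 + 64·4/25 + 125·1/5 + 216·6/25 + 343·7/25
 = 81/25 + 256/25 + 25 + 1296/25 + 2401/25
 = 4659/25

186.36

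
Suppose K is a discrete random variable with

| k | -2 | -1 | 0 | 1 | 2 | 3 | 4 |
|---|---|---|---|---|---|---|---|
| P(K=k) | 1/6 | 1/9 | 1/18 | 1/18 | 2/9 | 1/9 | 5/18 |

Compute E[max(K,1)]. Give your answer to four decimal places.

E[max(K,1)] = Σ max(k,1)·P(K=k)
 = 1·1/6 + 1·1/9 + 1·1/18 + 1·1/18 + 2·2/9 + 3·1/9 + 4·5/18
 = 1/6 + 1/9 + 1/18 + 1/18 + 4/9 + 1/3 + 10/9
 = 41/18

2.2778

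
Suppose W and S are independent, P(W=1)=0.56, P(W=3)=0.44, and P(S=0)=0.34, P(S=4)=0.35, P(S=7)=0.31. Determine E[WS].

6.7116

E[WS] = Σ_w Σ_s ws · P(W=w)P(S=s)
 = 0·0.1904 + 4·0.196 + 7·0.1736 + 0·0.1496 + 12·0.154 + 21·0.1364
 = 0 + 0.784 + 1.2152 + 0 + 1.848 + 2.8644
 = 6.7116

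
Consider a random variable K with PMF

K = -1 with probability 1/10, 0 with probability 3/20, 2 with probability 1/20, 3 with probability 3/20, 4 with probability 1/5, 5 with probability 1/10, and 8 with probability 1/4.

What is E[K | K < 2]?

-0.4

P(K < 2) = 1/10 + 3/20 = 1/4.
E[K | K < 2] = [(-1)·1/10 + 0·3/20] / (1/4)
 = -1/10 / (1/4)
 = -2/5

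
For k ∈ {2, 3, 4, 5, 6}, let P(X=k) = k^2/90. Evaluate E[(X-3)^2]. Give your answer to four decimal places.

E[(X-3)^2] = Σ (x-3)^2·P(X=x)
 = 1·2/45 + 0·1/10 + 1·8/45 + 4·5/18 + 9·2/5
 = 2/45 + 0 + 8/45 + 10/9 + 18/5
 = 74/15

4.9333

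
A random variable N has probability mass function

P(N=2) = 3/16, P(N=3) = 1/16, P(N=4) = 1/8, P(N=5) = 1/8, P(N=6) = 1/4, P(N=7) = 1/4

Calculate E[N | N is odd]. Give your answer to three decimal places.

5.857

P(N is odd) = 1/16 + 1/8 + 1/4 = 7/16.
E[N | N is odd] = [3·1/16 + 5·1/8 + 7·1/4] / (7/16)
 = 41/16 / (7/16)
 = 41/7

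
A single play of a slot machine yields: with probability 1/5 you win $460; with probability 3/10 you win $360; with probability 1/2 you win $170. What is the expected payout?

285

E[payout] = 460·1/5 + 360·3/10 + 170·1/2
 = 92 + 108 + 85
 = 285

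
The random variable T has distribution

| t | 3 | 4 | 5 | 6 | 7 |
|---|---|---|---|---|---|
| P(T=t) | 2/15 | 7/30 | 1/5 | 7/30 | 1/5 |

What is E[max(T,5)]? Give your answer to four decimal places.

5.6333

E[max(T,5)] = Σ max(t,5)·P(T=t)
 = 5·2/15 + 5·7/30 + 5·1/5 + 6·7/30 + 7·1/5
 = 2/3 + 7/6 + 1 + 7/5 + 7/5
 = 169/30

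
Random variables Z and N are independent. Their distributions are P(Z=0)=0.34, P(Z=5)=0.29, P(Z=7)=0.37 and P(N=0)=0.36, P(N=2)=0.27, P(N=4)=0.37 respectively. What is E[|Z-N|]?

3.3936

E[|Z-N|] = Σ_z Σ_n |z-n| · P(Z=z)P(N=n)
 = 0·0.1224 + 2·0.0918 + 4·0.1258 + 5·0.1044 + 3·0.0783 + 1·0.1073 + 7·0.1332 + 5·0.0999 + 3·0.1369
 = 0 + 0.1836 + 0.5032 + 0.522 + 0.2349 + 0.1073 + 0.9324 + 0.4995 + 0.4107
 = 3.3936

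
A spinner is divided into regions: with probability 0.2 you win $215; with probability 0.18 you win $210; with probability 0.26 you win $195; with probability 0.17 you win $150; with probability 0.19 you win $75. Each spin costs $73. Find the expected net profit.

98.25

E[payout] = 215·0.2 + 210·0.18 + 195·0.26 + 150·0.17 + 75·0.19
 = 43 + 37.8 + 50.7 + 25.5 + 14.25
 = 171.25
Net = 171.25 - 73 = 98.25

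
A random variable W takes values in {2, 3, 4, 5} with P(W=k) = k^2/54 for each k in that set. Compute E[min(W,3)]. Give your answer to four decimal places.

2.9259

E[min(W,3)] = Σ min(w,3)·P(W=w)
 = 2·2/27 + 3·1/6 + 3·8/27 + 3·25/54
 = 4/27 + 1/2 + 8/9 + 25/18
 = 79/27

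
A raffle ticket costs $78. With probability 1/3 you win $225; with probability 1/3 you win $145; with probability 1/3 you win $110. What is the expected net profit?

E[payout] = 225·1/3 + 145·1/3 + 110·1/3
 = 75 + 145/3 + 110/3
 = 160
Net = 160 - 78 = 82

82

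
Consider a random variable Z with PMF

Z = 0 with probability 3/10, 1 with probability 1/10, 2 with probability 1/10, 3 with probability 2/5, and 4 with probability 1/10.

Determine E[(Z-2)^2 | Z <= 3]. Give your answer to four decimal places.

P(Z <= 3) = 3/10 + 1/10 + 1/10 + 2/5 = 9/10.
E[(Z-2)^2 | Z <= 3] = [4·3/10 + 1·1/10 + 0·1/10 + 1·2/5] / (9/10)
 = 17/10 / (9/10)
 = 17/9

1.8889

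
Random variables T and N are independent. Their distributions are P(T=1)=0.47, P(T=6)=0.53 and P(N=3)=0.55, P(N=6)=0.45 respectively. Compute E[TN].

15.8775

E[TN] = Σ_t Σ_n tn · P(T=t)P(N=n)
 = 3·0.2585 + 6·0.2115 + 18·0.2915 + 36·0.2385
 = 0.7755 + 1.269 + 5.247 + 8.586
 = 15.8775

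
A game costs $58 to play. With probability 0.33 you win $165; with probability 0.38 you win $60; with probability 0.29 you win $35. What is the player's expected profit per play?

E[payout] = 165·0.33 + 60·0.38 + 35·0.29
 = 54.45 + 22.8 + 10.15
 = 87.4
Net = 87.4 - 58 = 29.4

29.4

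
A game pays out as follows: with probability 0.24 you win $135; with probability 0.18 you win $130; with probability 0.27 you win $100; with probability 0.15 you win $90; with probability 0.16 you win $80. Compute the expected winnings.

E[payout] = 135·0.24 + 130·0.18 + 100·0.27 + 90·0.15 + 80·0.16
 = 32.4 + 23.4 + 27 + 13.5 + 12.8
 = 109.1

109.1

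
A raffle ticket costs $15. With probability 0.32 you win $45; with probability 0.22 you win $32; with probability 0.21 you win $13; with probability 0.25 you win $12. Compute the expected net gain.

E[payout] = 45·0.32 + 32·0.22 + 13·0.21 + 12·0.25
 = 14.4 + 7.04 + 2.73 + 3
 = 27.17
Net = 27.17 - 15 = 12.17

12.17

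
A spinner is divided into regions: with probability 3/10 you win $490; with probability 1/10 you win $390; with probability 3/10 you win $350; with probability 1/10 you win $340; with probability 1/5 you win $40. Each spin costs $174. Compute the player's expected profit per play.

159

E[payout] = 490·3/10 + 390·1/10 + 350·3/10 + 340·1/10 + 40·1/5
 = 147 + 39 + 105 + 34 + 8
 = 333
Net = 333 - 174 = 159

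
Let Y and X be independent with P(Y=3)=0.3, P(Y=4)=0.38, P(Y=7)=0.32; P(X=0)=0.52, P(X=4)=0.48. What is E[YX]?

8.9472

E[YX] = Σ_y Σ_x yx · P(Y=y)P(X=x)
 = 0·0.156 + 12·0.144 + 0·0.1976 + 16·0.1824 + 0·0.1664 + 28·0.1536
 = 0 + 1.728 + 0 + 2.9184 + 0 + 4.3008
 = 8.9472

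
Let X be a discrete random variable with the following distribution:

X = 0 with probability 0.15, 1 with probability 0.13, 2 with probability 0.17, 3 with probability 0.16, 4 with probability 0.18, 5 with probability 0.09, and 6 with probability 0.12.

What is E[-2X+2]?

-3.68

E[-2X+2] = Σ (-2x+2)·P(X=x)
 = 2·0.15 + 0·0.13 + (-2)·0.17 + (-4)·0.16 + (-6)·0.18 + (-8)·0.09 + (-10)·0.12
 = 0.3 + 0 + (-0.34) + (-0.64) + (-1.08) + (-0.72) + (-1.2)
 = -3.68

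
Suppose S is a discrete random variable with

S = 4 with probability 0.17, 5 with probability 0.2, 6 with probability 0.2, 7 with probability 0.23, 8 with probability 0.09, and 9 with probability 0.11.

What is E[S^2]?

E[S^2] = Σ s^2·P(S=s)
 = 16·0.17 + 25·0.2 + 36·0.2 + 49·0.23 + 64·0.09 + 81·0.11
 = 2.72 + 5 + 7.2 + 11.27 + 5.76 + 8.91
 = 40.86

40.86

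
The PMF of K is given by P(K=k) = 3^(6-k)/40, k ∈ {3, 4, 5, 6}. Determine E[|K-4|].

E[|K-4|] = Σ |k-4|·P(K=k)
 = 1·27/40 + 0·9/40 + 1·3/40 + 2·1/40
 = 27/40 + 0 + 3/40 + 1/20
 = 4/5

0.8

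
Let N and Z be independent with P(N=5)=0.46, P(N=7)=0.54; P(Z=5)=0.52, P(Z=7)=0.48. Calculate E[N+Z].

E[N+Z] = Σ_n Σ_z (n+z) · P(N=n)P(Z=z)
 = 10·0.2392 + 12·0.2208 + 12·0.2808 + 14·0.2592
 = 2.392 + 2.6496 + 3.3696 + 3.6288
 = 12.04

12.04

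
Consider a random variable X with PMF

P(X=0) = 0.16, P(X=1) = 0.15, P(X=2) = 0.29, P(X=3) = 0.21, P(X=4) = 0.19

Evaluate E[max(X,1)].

E[max(X,1)] = Σ max(x,1)·P(X=x)
 = 1·0.16 + 1·0.15 + 2·0.29 + 3·0.21 + 4·0.19
 = 0.16 + 0.15 + 0.58 + 0.63 + 0.76
 = 2.28

2.28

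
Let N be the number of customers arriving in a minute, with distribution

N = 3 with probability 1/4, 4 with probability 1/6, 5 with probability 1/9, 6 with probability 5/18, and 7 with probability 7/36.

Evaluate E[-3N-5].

-20

E[-3N-5] = Σ (-3n-5)·P(N=n)
 = (-14)·1/4 + (-17)·1/6 + (-20)·1/9 + (-23)·5/18 + (-26)·7/36
 = (-7/2) + (-17/6) + (-20/9) + (-115/18) + (-91/18)
 = -20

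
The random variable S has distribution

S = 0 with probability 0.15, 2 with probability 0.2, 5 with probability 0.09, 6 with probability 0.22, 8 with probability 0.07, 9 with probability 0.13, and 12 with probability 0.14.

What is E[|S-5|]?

E[|S-5|] = Σ |s-5|·P(S=s)
 = 5·0.15 + 3·0.2 + 0·0.09 + 1·0.22 + 3·0.07 + 4·0.13 + 7·0.14
 = 0.75 + 0.6 + 0 + 0.22 + 0.21 + 0.52 + 0.98
 = 3.28

3.28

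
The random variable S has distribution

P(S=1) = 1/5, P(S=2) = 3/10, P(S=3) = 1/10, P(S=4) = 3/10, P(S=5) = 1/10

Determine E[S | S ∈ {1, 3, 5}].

P(S ∈ {1, 3, 5}) = 1/5 + 1/10 + 1/10 = 2/5.
E[S | S ∈ {1, 3, 5}] = [1·1/5 + 3·1/10 + 5·1/10] / (2/5)
 = 1 / (2/5)
 = 5/2

2.5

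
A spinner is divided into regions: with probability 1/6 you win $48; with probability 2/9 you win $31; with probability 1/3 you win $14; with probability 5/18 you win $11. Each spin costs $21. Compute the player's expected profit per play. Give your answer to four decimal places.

E[payout] = 48·1/6 + 31·2/9 + 14·1/3 + 11·5/18
 = 8 + 62/9 + 14/3 + 55/18
 = 407/18
Net = 407/18 - 21 = 29/18

1.6111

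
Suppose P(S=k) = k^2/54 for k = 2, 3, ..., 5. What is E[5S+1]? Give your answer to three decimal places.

21.741

E[5S+1] = Σ (5s+1)·P(S=s)
 = 11·2/27 + 16·1/6 + 21·8/27 + 26·25/54
 = 22/27 + 8/3 + 56/9 + 325/27
 = 587/27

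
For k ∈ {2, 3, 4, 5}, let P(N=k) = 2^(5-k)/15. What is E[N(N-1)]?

E[N(N-1)] = Σ n(n-1)·P(N=n)
 = 2·8/15 + 6·4/15 + 12·2/15 + 20·1/15
 = 16/15 + 8/5 + 8/5 + 4/3
 = 28/5

5.6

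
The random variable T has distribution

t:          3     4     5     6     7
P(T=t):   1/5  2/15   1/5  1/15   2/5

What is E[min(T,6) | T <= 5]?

P(T <= 5) = 1/5 + 2/15 + 1/5 = 8/15.
E[min(T,6) | T <= 5] = [3·1/5 + 4·2/15 + 5·1/5] / (8/15)
 = 32/15 / (8/15)
 = 4

4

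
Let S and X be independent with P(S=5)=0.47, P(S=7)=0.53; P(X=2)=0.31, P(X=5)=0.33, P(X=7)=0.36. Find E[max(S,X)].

E[max(S,X)] = Σ_s Σ_x max(s,x) · P(S=s)P(X=x)
 = 5·0.1457 + 5·0.1551 + 7·0.1692 + 7·0.1643 + 7·0.1749 + 7·0.1908
 = 0.7285 + 0.7755 + 1.1844 + 1.1501 + 1.2243 + 1.3356
 = 6.3984

6.3984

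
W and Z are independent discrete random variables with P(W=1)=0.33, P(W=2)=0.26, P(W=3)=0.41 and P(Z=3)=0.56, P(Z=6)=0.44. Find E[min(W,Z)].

E[min(W,Z)] = Σ_w Σ_z min(w,z) · P(W=w)P(Z=z)
 = 1·0.1848 + 1·0.1452 + 2·0.1456 + 2·0.1144 + 3·0.2296 + 3·0.1804
 = 0.1848 + 0.1452 + 0.2912 + 0.2288 + 0.6888 + 0.5412
 = 2.08

2.08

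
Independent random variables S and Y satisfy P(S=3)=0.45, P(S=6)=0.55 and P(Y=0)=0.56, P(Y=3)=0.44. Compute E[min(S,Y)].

E[min(S,Y)] = Σ_s Σ_y min(s,y) · P(S=s)P(Y=y)
 = 0·0.252 + 3·0.198 + 0·0.308 + 3·0.242
 = 0 + 0.594 + 0 + 0.726
 = 1.32

1.32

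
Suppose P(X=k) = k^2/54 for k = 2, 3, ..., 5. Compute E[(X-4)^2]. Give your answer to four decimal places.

0.9259

E[(X-4)^2] = Σ (x-4)^2·P(X=x)
 = 4·2/27 + 1·1/6 + 0·8/27 + 1·25/54
 = 8/27 + 1/6 + 0 + 25/54
 = 25/27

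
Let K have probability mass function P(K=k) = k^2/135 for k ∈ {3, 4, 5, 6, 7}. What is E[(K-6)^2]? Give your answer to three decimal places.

E[(K-6)^2] = Σ (k-6)^2·P(K=k)
 = 9·1/15 + 4·16/135 + 1·5/27 + 0·4/15 + 1·49/135
 = 3/5 + 64/135 + 5/27 + 0 + 49/135
 = 73/45

1.622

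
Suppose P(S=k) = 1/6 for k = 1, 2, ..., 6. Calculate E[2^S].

21

E[2^S] = Σ 2^s·P(S=s)
 = 2·1/6 + 4·1/6 + 8·1/6 + 16·1/6 + 32·1/6 + 64·1/6
 = 1/3 + 2/3 + 4/3 + 8/3 + 16/3 + 32/3
 = 21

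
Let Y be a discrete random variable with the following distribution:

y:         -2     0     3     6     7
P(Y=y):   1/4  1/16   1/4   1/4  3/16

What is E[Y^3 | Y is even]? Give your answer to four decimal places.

92.4444

P(Y is even) = 1/4 + 1/16 + 1/4 = 9/16.
E[Y^3 | Y is even] = [(-8)·1/4 + 0·1/16 + 216·1/4] / (9/16)
 = 52 / (9/16)
 = 832/9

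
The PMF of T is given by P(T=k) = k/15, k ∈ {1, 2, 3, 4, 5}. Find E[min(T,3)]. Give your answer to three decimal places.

E[min(T,3)] = Σ min(t,3)·P(T=t)
 = 1·1/15 + 2·2/15 + 3·1/5 + 3·4/15 + 3·1/3
 = 1/15 + 4/15 + 3/5 + 4/5 + 1
 = 41/15

2.733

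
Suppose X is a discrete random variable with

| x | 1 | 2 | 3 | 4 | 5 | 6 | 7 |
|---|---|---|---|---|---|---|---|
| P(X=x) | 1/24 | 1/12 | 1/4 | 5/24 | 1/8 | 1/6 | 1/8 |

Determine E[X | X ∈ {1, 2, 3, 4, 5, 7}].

3.95

P(X ∈ {1, 2, 3, 4, 5, 7}) = 1/24 + 1/12 + 1/4 + 5/24 + 1/8 + 1/8 = 5/6.
E[X | X ∈ {1, 2, 3, 4, 5, 7}] = [1·1/24 + 2·1/12 + 3·1/4 + 4·5/24 + 5·1/8 + 7·1/8] / (5/6)
 = 79/24 / (5/6)
 = 79/20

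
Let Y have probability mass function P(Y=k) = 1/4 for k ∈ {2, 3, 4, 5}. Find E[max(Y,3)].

E[max(Y,3)] = Σ max(y,3)·P(Y=y)
 = 3·1/4 + 3·1/4 + 4·1/4 + 5·1/4
 = 3/4 + 3/4 + 1 + 5/4
 = 15/4

3.75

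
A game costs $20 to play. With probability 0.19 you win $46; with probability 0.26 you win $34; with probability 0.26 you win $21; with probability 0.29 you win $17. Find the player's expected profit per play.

7.97

E[payout] = 46·0.19 + 34·0.26 + 21·0.26 + 17·0.29
 = 8.74 + 8.84 + 5.46 + 4.93
 = 27.97
Net = 27.97 - 20 = 7.97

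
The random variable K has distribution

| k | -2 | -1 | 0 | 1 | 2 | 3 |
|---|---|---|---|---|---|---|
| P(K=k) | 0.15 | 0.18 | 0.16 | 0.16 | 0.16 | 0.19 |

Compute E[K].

E[K] = Σ k·P(K=k)
 = (-2)·0.15 + (-1)·0.18 + 0·0.16 + 1·0.16 + 2·0.16 + 3·0.19
 = (-0.3) + (-0.18) + 0 + 0.16 + 0.32 + 0.57
 = 0.57

0.57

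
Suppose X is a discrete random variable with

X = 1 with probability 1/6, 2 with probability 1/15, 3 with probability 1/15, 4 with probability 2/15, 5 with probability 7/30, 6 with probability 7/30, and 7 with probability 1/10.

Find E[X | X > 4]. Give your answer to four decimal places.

5.7647

P(X > 4) = 7/30 + 7/30 + 1/10 = 17/30.
E[X | X > 4] = [5·7/30 + 6·7/30 + 7·1/10] / (17/30)
 = 49/15 / (17/30)
 = 98/17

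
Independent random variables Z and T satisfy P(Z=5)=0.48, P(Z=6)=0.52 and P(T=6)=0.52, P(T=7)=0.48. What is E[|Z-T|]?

0.96

E[|Z-T|] = Σ_z Σ_t |z-t| · P(Z=z)P(T=t)
 = 1·0.2496 + 2·0.2304 + 0·0.2704 + 1·0.2496
 = 0.2496 + 0.4608 + 0 + 0.2496
 = 0.96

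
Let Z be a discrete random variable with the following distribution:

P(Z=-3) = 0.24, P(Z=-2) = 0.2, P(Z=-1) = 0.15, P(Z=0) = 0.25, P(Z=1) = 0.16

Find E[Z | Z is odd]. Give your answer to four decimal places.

-1.2909

P(Z is odd) = 0.24 + 0.15 + 0.16 = 0.55.
E[Z | Z is odd] = [(-3)·0.24 + (-1)·0.15 + 1·0.16] / 0.55
 = -0.71 / 0.55
 = -71/55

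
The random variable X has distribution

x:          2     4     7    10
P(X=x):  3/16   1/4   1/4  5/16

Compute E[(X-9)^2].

16.75

E[(X-9)^2] = Σ (x-9)^2·P(X=x)
 = 49·3/16 + 25·1/4 + 4·1/4 + 1·5/16
 = 147/16 + 25/4 + 1 + 5/16
 = 67/4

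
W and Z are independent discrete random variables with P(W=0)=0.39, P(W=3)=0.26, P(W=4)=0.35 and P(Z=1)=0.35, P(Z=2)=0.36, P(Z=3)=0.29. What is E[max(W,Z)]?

E[max(W,Z)] = Σ_w Σ_z max(w,z) · P(W=w)P(Z=z)
 = 1·0.1365 + 2·0.1404 + 3·0.1131 + 3·0.091 + 3·0.0936 + 3·0.0754 + 4·0.1225 + 4·0.126 + 4·0.1015
 = 0.1365 + 0.2808 + 0.3393 + 0.273 + 0.2808 + 0.2262 + 0.49 + 0.504 + 0.406
 = 2.9366

2.9366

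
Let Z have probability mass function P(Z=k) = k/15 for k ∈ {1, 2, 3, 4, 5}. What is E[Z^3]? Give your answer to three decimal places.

65.267

E[Z^3] = Σ z^3·P(Z=z)
 = 1·1/15 + 8·2/15 + 27·1/5 + 64·4/15 + 125·1/3
 = 1/15 + 16/15 + 27/5 + 256/15 + 125/3
 = 979/15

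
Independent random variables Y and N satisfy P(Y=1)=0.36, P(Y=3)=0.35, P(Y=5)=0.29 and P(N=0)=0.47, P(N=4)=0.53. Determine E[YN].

E[YN] = Σ_y Σ_n yn · P(Y=y)P(N=n)
 = 0·0.1692 + 4·0.1908 + 0·0.1645 + 12·0.1855 + 0·0.1363 + 20·0.1537
 = 0 + 0.7632 + 0 + 2.226 + 0 + 3.074
 = 6.0632

6.0632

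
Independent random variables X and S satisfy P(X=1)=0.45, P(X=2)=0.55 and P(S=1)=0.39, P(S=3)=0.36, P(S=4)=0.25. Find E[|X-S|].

1.349

E[|X-S|] = Σ_x Σ_s |x-s| · P(X=x)P(S=s)
 = 0·0.1755 + 2·0.162 + 3·0.1125 + 1·0.2145 + 1·0.198 + 2·0.1375
 = 0 + 0.324 + 0.3375 + 0.2145 + 0.198 + 0.275
 = 1.349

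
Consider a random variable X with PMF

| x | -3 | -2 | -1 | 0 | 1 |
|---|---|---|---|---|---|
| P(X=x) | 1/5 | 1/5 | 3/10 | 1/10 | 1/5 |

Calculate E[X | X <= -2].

P(X <= -2) = 1/5 + 1/5 = 2/5.
E[X | X <= -2] = [(-3)·1/5 + (-2)·1/5] / (2/5)
 = -1 / (2/5)
 = -5/2

-2.5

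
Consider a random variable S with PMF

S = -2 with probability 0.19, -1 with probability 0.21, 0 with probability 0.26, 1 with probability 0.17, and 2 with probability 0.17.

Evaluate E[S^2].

E[S^2] = Σ s^2·P(S=s)
 = 4·0.19 + 1·0.21 + 0·0.26 + 1·0.17 + 4·0.17
 = 0.76 + 0.21 + 0 + 0.17 + 0.68
 = 1.82

1.82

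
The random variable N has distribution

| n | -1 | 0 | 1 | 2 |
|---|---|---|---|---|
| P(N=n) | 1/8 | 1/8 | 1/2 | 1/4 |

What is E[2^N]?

2.1875

E[2^N] = Σ 2^n·P(N=n)
 = 1/2·1/8 + 1·1/8 + 2·1/2 + 4·1/4
 = 1/16 + 1/8 + 1 + 1
 = 35/16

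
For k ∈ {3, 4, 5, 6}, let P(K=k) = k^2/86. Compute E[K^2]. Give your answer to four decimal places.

E[K^2] = Σ k^2·P(K=k)
 = 9·9/86 + 16·8/43 + 25·25/86 + 36·18/43
 = 81/86 + 128/43 + 625/86 + 648/43
 = 1129/43

26.2558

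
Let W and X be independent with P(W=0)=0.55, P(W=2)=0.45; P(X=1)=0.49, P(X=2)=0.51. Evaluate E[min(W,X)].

0.6795

E[min(W,X)] = Σ_w Σ_x min(w,x) · P(W=w)P(X=x)
 = 0·0.2695 + 0·0.2805 + 1·0.2205 + 2·0.2295
 = 0 + 0 + 0.2205 + 0.459
 = 0.6795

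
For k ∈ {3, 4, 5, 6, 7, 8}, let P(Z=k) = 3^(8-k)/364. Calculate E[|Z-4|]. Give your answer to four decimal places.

0.8269

E[|Z-4|] = Σ |z-4|·P(Z=z)
 = 1·243/364 + 0·81/364 + 1·27/364 + 2·9/364 + 3·3/364 + 4·1/364
 = 243/364 + 0 + 27/364 + 9/182 + 9/364 + 1/91
 = 43/52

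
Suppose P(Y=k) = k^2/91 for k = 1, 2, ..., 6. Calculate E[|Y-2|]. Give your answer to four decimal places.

2.8681

E[|Y-2|] = Σ |y-2|·P(Y=y)
 = 1·1/91 + 0·4/91 + 1·9/91 + 2·16/91 + 3·25/91 + 4·36/91
 = 1/91 + 0 + 9/91 + 32/91 + 75/91 + 144/91
 = 261/91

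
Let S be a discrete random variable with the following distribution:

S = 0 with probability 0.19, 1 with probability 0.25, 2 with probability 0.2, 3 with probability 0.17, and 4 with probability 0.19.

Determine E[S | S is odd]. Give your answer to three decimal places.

1.810

P(S is odd) = 0.25 + 0.17 = 0.42.
E[S | S is odd] = [1·0.25 + 3·0.17] / 0.42
 = 0.76 / 0.42
 = 38/21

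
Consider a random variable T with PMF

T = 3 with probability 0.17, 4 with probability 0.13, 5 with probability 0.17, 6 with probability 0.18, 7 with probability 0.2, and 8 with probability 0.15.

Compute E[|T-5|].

E[|T-5|] = Σ |t-5|·P(T=t)
 = 2·0.17 + 1·0.13 + 0·0.17 + 1·0.18 + 2·0.2 + 3·0.15
 = 0.34 + 0.13 + 0 + 0.18 + 0.4 + 0.45
 = 1.5

1.5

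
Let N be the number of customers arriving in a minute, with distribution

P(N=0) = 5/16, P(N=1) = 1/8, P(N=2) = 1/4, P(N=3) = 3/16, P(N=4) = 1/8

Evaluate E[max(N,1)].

E[max(N,1)] = Σ max(n,1)·P(N=n)
 = 1·5/16 + 1·1/8 + 2·1/4 + 3·3/16 + 4·1/8
 = 5/16 + 1/8 + 1/2 + 9/16 + 1/2
 = 2

2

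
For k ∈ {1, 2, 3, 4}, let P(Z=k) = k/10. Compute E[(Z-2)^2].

2

E[(Z-2)^2] = Σ (z-2)^2·P(Z=z)
 = 1·1/10 + 0·1/5 + 1·3/10 + 4·2/5
 = 1/10 + 0 + 3/10 + 8/5
 = 2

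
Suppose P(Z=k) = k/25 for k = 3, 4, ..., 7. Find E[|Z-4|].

E[|Z-4|] = Σ |z-4|·P(Z=z)
 = 1·3/25 + 0·4/25 + 1·1/5 + 2·6/25 + 3·7/25
 = 3/25 + 0 + 1/5 + 12/25 + 21/25
 = 41/25

1.64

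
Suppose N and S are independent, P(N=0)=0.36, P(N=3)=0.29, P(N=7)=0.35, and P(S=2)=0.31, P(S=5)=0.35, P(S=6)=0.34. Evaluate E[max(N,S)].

E[max(N,S)] = Σ_n Σ_s max(n,s) · P(N=n)P(S=s)
 = 2·0.1116 + 5·0.126 + 6·0.1224 + 3·0.0899 + 5·0.1015 + 6·0.0986 + 7·0.1085 + 7·0.1225 + 7·0.119
 = 0.2232 + 0.63 + 0.7344 + 0.2697 + 0.5075 + 0.5916 + 0.7595 + 0.8575 + 0.833
 = 5.4064

5.4064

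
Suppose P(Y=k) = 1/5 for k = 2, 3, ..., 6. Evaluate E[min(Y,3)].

2.8

E[min(Y,3)] = Σ min(y,3)·P(Y=y)
 = 2·1/5 + 3·1/5 + 3·1/5 + 3·1/5 + 3·1/5
 = 2/5 + 3/5 + 3/5 + 3/5 + 3/5
 = 14/5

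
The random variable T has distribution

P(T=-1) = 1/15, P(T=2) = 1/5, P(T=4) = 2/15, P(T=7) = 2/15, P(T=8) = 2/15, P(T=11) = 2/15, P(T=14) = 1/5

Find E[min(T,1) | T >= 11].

1

P(T >= 11) = 2/15 + 1/5 = 1/3.
E[min(T,1) | T >= 11] = [1·2/15 + 1·1/5] / (1/3)
 = 1/3 / (1/3)
 = 1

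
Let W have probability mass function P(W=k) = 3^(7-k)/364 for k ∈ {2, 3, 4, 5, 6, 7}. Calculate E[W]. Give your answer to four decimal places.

2.4918

E[W] = Σ w·P(W=w)
 = 2·243/364 + 3·81/364 + 4·27/364 + 5·9/364 + 6·3/364 + 7·1/364
 = 243/182 + 243/364 + 27/91 + 45/364 + 9/182 + 1/52
 = 907/364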